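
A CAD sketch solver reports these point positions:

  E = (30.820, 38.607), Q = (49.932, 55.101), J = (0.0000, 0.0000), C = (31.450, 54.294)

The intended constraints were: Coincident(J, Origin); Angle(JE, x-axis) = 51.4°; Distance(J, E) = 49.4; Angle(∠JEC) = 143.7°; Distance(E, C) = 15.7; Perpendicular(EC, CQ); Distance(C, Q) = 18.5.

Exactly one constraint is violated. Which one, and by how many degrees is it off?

Perpendicular(EC, CQ) — off by 4.80°.

J = (0.00, 0.00) ✓; JE at 51.40° ✓; |JE| = 49.40 ✓; ∠JEC = 143.7° ✓; |EC| = 15.70 ✓; ∠(EC, CQ) = 85.20° ✗; |CQ| = 18.50 ✓.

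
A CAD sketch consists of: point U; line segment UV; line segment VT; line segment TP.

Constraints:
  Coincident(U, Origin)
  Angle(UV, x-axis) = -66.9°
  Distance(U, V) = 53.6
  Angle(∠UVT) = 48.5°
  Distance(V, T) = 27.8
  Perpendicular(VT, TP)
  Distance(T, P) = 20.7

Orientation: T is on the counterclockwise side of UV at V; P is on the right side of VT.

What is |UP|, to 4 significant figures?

61.33

U is at the origin; UV runs at -66.9° with length 53.6, so V = 53.6·(cos -66.9°, sin -66.9°) = (21.03, -49.30). ∠UVT = 48.5°, so VT runs at -66.9° + (180° − 48.5°) = 64.60° from the x-axis; with |VT| = 27.8, T = V + 27.8·(cos 64.60°, sin 64.60°) = (32.95, -24.19). VT is perpendicular to TP; with |TP| = 20.7 on the right of VT, P = T + 20.7·(0.9033, -0.4289) = (51.65, -33.07). Then |UP| = |P − U| = 61.33.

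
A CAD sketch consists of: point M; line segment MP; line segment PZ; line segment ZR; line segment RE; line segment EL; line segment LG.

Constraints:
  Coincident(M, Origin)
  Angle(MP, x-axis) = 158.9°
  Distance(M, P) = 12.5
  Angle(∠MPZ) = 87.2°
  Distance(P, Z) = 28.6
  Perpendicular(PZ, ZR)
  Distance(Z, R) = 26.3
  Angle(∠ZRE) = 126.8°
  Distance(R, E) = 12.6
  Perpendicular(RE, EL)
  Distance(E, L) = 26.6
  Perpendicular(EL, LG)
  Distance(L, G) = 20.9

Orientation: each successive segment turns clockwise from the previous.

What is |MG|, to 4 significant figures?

22.47

M is at the origin; MP runs at 158.9° with length 12.5, so P = (-11.66, 4.500). ∠MPZ = 87.2° gives PZ at 66.10° from the x-axis; with |PZ| = 28.6, Z = (-0.07487, 30.65). PZ ⟂ ZR, so ZR runs at -23.90°; with |ZR| = 26.3, R = (23.97, 19.99). ∠ZRE = 126.8° gives RE at -77.10° from the x-axis; with |RE| = 12.6, E = (26.78, 7.710). RE ⟂ EL, so EL runs at -167.1°; with |EL| = 26.6, L = (0.8543, 1.772). The perpendicularity gives LG at right angles to EL, so LG runs at 102.9°; with |LG| = 20.9, G = (-3.812, 22.14). Then |MG| = |G − M| = 22.47.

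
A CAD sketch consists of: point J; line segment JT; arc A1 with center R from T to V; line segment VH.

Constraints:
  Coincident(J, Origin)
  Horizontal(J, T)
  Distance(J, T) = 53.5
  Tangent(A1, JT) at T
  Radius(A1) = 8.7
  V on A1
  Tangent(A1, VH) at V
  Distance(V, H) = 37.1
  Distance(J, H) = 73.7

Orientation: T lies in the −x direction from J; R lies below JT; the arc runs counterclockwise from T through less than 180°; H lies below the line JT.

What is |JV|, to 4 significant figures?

62.90

Checks: J.y = 0.00, T.y = 0.00 ✓; |RV| = 8.700 ✓; ∠(RV, VH) = 90.00° ✓; |VH| = 37.10 ✓; |JH| = 73.70 ✓.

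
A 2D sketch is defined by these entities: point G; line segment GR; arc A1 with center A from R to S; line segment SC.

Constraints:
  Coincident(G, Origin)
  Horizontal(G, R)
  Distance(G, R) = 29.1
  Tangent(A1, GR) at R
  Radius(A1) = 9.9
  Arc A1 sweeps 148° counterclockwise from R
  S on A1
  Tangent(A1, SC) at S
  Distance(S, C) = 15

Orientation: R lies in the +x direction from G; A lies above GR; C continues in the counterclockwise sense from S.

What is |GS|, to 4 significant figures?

38.92

G is at the origin; G and R share the same y with |GR| = 29.1 and R on the +x side, so R = (29.10, 0.000). Tangency of A1 to GR means the radius AR is perpendicular to GR, so A = R + (0, 9.9) = (29.10, 9.900). On A1, R sits at bearing -90° from A; a 148° counterclockwise sweep puts S at bearing 58°, so S = A + 9.9·(cos 58°, sin 58°) = (34.35, 18.30). Then |GS| = |S − G| = 38.92.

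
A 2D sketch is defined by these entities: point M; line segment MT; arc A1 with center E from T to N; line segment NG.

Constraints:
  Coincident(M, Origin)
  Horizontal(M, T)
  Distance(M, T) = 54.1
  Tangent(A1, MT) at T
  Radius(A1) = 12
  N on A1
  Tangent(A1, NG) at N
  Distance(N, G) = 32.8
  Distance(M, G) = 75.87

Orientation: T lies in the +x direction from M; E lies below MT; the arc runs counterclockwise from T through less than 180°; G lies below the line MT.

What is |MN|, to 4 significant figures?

47.24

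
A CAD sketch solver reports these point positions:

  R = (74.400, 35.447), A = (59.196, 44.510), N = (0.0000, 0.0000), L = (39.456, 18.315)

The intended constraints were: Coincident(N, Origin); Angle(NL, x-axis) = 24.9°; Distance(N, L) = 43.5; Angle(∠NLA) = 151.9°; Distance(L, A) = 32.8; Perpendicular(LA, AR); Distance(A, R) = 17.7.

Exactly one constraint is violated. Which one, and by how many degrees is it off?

Perpendicular(LA, AR) — off by 6.20°.

N = (0.00, 0.00) ✓; NL at 24.90° ✓; |NL| = 43.50 ✓; ∠NLA = 151.9° ✓; |LA| = 32.80 ✓; ∠(LA, AR) = 83.80° ✗; |AR| = 17.70 ✓.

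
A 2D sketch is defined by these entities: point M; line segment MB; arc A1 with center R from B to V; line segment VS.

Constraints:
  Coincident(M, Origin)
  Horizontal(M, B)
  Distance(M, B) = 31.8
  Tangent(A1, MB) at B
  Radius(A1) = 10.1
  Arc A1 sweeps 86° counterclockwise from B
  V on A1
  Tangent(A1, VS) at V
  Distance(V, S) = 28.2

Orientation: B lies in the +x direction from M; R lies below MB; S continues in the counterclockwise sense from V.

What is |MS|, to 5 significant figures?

42.410

On A1, B sits at bearing 90° from R; an 86° counterclockwise sweep puts V at bearing 176°, so V = R + 10.1·(cos 176°, sin 176°) = (21.725, -9.3955). Since A1 is tangent to VS there, RV ⟂ VS, so VS runs along (−sin 176°, cos 176°); with |VS| = 28.2, S = (19.757, -37.527). Then |MS| = |S − M| = 42.410.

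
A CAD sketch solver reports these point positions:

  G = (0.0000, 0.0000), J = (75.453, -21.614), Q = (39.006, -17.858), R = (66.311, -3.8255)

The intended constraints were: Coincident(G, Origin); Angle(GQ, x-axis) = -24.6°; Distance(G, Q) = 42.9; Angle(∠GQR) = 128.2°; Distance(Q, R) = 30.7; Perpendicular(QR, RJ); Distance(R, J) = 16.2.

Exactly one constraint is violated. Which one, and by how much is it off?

Distance(R, J) = 16.2 — off by 3.80.

G = (0.00, 0.00) ✓; GQ at -24.60° ✓; |GQ| = 42.90 ✓; ∠GQR = 128.2° ✓; |QR| = 30.70 ✓; ∠(QR, RJ) = 90.00° ✓; |RJ| = 20.00 ✗.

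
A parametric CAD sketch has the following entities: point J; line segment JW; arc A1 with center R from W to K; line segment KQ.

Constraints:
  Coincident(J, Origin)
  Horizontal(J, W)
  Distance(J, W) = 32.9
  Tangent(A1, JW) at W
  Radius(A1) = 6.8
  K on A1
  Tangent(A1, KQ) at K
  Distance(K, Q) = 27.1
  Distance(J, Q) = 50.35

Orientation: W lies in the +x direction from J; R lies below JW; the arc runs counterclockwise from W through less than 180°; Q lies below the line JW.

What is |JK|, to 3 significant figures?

28.2

Checks: |RK| = 6.800 ✓; ∠(RK, KQ) = 90.00° ✓; |KQ| = 27.10 ✓; |JQ| = 50.35 ✓.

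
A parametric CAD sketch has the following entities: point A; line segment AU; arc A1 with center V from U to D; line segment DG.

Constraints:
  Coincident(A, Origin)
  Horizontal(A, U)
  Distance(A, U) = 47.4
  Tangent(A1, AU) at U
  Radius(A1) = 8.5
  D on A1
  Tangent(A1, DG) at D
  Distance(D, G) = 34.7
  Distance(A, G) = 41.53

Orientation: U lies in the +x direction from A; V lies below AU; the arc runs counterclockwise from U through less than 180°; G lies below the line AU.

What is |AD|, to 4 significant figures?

40.22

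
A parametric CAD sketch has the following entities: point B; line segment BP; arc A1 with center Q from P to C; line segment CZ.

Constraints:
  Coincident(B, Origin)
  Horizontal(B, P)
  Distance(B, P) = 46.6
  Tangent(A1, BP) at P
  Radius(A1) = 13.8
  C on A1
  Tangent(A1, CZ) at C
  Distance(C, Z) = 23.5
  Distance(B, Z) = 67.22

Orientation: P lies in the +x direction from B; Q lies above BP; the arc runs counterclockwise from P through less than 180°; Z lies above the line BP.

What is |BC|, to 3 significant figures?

62.4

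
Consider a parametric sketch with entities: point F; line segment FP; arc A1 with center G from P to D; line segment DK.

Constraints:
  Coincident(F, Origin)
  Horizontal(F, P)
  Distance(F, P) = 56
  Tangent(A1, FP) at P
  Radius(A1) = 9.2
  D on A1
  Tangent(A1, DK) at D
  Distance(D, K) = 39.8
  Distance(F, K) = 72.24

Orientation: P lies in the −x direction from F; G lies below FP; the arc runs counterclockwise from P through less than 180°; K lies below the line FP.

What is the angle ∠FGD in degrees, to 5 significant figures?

171.06°

F is at the origin; F and P share the same y with |FP| = 56.0 and P on the −x side, so P = (-56.000, 0.0000). A1 meets FP tangentially, so GP is at right angles to FP, so G = P + (0, -9.2) = (-56.000, -9.2000). Since GD ⟂ DK (tangency), |GK| = √(9.2² + 39.8²) = 40.849 regardless of where D sits on A1. So K lies on both circle(F, 72.24) and circle(G, 40.849); the below-FP intersection is K = (-52.257, -49.878). D is the foot of the tangent from K: D = (-64.736, -12.085).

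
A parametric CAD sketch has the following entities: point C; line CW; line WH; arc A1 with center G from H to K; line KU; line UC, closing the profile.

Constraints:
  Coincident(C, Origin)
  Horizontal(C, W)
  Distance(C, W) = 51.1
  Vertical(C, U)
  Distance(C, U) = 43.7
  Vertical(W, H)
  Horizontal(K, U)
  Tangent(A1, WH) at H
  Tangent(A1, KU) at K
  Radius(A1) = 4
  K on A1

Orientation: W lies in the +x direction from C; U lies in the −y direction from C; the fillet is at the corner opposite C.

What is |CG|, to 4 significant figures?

61.60

CU is vertical with |CU| = 43.7 and U on the −y side, so U = (0.000, -43.70). The virtual corner opposite C is at (51.10, -43.70). A1 meets WH tangentially, so GH is at right angles to WH and the tangent condition forces GK to be normal to KU, with radius 4.0, so the center G sits 4.0 in from both sides at G = (47.10, -39.70). Then |CG| = |G − C| = 61.60.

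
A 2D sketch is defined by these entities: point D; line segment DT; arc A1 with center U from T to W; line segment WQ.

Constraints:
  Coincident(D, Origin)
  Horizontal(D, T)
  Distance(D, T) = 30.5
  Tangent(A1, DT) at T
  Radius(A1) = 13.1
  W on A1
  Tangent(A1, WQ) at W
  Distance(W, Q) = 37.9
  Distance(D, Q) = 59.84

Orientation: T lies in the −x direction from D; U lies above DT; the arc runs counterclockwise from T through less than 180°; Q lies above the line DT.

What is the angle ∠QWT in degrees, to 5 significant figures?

127.54°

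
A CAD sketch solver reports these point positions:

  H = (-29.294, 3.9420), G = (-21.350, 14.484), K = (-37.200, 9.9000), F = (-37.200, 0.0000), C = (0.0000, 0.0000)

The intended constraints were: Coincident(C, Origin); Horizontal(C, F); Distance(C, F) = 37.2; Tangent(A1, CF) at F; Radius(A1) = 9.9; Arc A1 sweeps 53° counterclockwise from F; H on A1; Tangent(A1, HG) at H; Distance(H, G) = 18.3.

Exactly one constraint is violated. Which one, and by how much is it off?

Distance(H, G) = 18.3 — off by 5.10.

C = (0.00, 0.00) ✓; C.y = 0.00, F.y = 0.00 ✓; |CF| = 37.20 ✓; ∠(KF, FC) = 90.00° ✓; |KF| = 9.900 ✓; bearing(K→H) − bearing(K→F) = 53.00° ✓; |KH| = 9.900 ✓; ∠(KH, HG) = 90.00° ✓; |HG| = 13.20 ✗.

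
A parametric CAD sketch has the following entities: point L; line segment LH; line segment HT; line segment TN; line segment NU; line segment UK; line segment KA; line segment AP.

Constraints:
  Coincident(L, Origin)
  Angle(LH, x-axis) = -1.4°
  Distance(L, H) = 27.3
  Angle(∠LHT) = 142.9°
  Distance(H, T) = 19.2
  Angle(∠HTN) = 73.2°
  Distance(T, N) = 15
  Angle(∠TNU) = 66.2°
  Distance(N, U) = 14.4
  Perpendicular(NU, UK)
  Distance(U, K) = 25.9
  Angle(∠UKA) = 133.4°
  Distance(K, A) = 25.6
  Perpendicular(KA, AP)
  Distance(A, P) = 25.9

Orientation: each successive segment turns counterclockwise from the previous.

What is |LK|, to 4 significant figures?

52.74

L is at the origin; LH runs at -1.4° with length 27.3, so H = (27.29, -0.6670). ∠LHT = 142.9° gives HT at 35.70° from the x-axis; with |HT| = 19.2, T = (42.88, 10.54). ∠HTN = 73.2° gives TN at 142.5° from the x-axis; with |TN| = 15.0, N = (30.98, 19.67). ∠TNU = 66.2° gives NU at -103.7° from the x-axis; with |NU| = 14.4, U = (27.57, 5.678). NU ⟂ UK, so UK runs at -13.70°; with |UK| = 25.9, K = (52.74, -0.4560). Then |LK| = |K − L| = 52.74.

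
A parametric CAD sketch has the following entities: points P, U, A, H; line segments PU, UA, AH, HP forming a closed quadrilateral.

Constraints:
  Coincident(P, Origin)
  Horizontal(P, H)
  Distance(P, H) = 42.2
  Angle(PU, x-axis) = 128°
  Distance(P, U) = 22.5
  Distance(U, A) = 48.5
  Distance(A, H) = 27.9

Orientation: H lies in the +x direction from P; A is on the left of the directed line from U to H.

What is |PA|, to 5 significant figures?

43.042

Checks: PU at 128.0° ✓; |UA| = 48.50 ✓; |AH| = 27.90 ✓.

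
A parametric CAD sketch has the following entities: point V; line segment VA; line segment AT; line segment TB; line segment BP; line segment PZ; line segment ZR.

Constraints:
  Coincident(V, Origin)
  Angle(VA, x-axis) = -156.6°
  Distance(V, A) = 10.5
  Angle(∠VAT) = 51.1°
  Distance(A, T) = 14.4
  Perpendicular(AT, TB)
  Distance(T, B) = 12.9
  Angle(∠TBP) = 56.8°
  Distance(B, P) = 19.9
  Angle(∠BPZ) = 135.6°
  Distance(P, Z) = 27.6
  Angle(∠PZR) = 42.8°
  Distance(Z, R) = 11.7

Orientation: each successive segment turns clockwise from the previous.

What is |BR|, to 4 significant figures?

33.77

∠BPZ = 135.6° gives PZ at 176.9° from the x-axis; with |PZ| = 27.6, Z = (-35.87, -5.383). ∠PZR = 42.8° gives ZR at 39.70° from the x-axis; with |ZR| = 11.7, R = (-26.87, 2.091). Then |BR| = |R − B| = 33.77.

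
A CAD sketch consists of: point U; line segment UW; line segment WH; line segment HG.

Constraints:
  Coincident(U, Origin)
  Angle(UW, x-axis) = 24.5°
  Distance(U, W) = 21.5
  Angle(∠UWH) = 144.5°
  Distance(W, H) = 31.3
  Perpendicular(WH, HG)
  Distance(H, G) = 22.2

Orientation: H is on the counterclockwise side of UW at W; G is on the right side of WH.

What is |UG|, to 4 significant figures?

59.87

U is at the origin; UW runs at 24.5° with length 21.5, so W = 21.5·(cos 24.5°, sin 24.5°) = (19.56, 8.916). ∠UWH = 144.5°, so WH runs at 24.5° + (180° − 144.5°) = 60.00° from the x-axis; with |WH| = 31.3, H = W + 31.3·(cos 60.00°, sin 60.00°) = (35.21, 36.02). WH is perpendicular to HG; with |HG| = 22.2 on the right of WH, G = H + 22.2·(0.8660, -0.5000) = (54.44, 24.92). Then |UG| = |G − U| = 59.87.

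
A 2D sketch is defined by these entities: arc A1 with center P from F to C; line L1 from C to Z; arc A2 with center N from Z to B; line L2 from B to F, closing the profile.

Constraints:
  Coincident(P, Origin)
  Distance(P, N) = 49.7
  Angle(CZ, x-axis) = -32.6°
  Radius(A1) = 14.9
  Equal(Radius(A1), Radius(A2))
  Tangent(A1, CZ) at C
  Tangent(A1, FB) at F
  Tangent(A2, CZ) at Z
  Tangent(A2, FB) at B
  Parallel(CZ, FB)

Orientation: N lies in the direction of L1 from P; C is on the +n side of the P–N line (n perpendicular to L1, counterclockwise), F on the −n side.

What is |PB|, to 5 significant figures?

51.885

The slot axis is L1's direction at -32.6°, so u = (cos -32.6°, sin -32.6°) = (0.84245, -0.53877) and n = (−sin -32.6°, cos -32.6°) = (0.53877, 0.84245). P is at the origin and N lies 49.7 along u from P, so N = 49.7·u = (41.870, -26.777). Tangency of A1 to both parallel lines with radius 14.9 puts C and F at P ± 14.9·n: C = (8.0277, 12.553), F = (-8.0277, -12.553). Equal radii place Z and B the same way about N: Z = N + 14.9·n = (49.898, -14.224), B = N − 14.9·n = (33.842, -39.329). Then |PB| = |B − P| = 51.885.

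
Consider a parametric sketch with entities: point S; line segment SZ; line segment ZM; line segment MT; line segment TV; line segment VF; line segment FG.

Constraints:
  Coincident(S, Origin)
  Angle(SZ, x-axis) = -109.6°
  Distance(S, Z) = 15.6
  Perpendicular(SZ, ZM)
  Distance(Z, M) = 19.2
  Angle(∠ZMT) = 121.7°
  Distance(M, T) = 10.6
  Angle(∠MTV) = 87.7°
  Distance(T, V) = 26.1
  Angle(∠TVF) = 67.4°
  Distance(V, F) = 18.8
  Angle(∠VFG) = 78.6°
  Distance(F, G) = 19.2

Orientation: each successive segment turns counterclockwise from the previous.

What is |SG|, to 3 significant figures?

21.9

S is at the origin; SZ runs at -109.6° with length 15.6, so Z = (-5.23, -14.7). SZ is perpendicular to ZM, so ZM runs at -19.6°; with |ZM| = 19.2, M = (12.9, -21.1). ∠ZMT = 121.7° gives MT at 38.7° from the x-axis; with |MT| = 10.6, T = (21.1, -14.5). ∠MTV = 87.7° gives TV at 131° from the x-axis; with |TV| = 26.1, V = (4.00, 5.19). ∠TVF = 67.4° gives VF at -116° from the x-axis; with |VF| = 18.8, F = (-4.36, -11.7). ∠VFG = 78.6° gives FG at -15.0° from the x-axis; with |FG| = 19.2, G = (14.2, -16.6). Then |SG| = |G − S| = 21.9.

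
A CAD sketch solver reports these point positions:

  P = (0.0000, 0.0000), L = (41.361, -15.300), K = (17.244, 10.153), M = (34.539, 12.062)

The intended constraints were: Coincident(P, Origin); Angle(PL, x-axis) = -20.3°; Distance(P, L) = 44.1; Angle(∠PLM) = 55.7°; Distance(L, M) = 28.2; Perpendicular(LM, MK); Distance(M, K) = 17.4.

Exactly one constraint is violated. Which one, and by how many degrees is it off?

Perpendicular(LM, MK) — off by 7.70°.

P = (0.00, 0.00) ✓; PL at -20.30° ✓; |PL| = 44.10 ✓; ∠PLM = 55.70° ✓; |LM| = 28.20 ✓; ∠(LM, MK) = 82.30° ✗; |MK| = 17.40 ✓.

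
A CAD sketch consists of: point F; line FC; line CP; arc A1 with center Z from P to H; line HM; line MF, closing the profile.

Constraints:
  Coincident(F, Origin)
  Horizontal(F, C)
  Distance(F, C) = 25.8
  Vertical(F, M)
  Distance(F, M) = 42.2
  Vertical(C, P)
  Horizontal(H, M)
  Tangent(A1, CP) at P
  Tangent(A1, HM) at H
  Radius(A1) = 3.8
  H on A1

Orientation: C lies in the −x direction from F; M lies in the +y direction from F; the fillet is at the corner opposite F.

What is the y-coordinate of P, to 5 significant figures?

38.400

F is at the origin; FC is horizontal with |FC| = 25.8 and C on the −x side, so C = (-25.800, 0.0000). F and M share the same x with |FM| = 42.2 and M on the +y side, so M = (0.0000, 42.200). The virtual corner opposite F is at (-25.800, 42.200). Tangency of A1 to CP means the radius ZP is perpendicular to CP and tangency of A1 to HM means the radius ZH is perpendicular to HM, with radius 3.8, so the center Z sits 3.8 in from both sides at Z = (-22.000, 38.400). That places the tangent points at P = (-25.800, 38.400) on CP and H = (-22.000, 42.200) on HM. So P.y = 38.400.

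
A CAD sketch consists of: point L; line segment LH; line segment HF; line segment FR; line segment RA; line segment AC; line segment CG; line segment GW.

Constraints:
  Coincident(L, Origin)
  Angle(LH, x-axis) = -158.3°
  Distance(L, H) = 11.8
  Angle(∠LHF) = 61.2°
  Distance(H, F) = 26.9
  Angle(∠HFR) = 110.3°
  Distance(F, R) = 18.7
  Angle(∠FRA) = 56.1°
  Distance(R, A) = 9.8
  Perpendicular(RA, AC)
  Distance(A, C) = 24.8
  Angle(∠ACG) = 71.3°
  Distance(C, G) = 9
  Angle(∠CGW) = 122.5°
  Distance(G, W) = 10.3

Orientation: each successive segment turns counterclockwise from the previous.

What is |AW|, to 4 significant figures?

16.20

L is at the origin; LH runs at -158.3° with length 11.8, so H = (-10.96, -4.363). ∠LHF = 61.2° gives HF at -39.50° from the x-axis; with |HF| = 26.9, F = (9.793, -21.47). ∠HFR = 110.3° gives FR at 30.20° from the x-axis; with |FR| = 18.7, R = (25.95, -12.07). ∠FRA = 56.1° gives RA at 154.1° from the x-axis; with |RA| = 9.8, A = (17.14, -7.786). The perpendicularity gives AC at right angles to RA, so AC runs at -115.9°; with |AC| = 24.8, C = (6.307, -30.10). ∠ACG = 71.3° gives CG at -7.200° from the x-axis; with |CG| = 9.0, G = (15.24, -31.22). ∠CGW = 122.5° gives GW at 50.30° from the x-axis; with |GW| = 10.3, W = (21.81, -23.30). Then |AW| = |W − A| = 16.20.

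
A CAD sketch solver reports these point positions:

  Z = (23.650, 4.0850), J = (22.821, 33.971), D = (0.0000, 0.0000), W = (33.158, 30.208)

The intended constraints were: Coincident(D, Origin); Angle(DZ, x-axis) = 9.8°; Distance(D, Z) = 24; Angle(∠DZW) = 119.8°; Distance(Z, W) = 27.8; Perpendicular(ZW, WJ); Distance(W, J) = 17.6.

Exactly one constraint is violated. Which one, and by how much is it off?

Distance(W, J) = 17.6 — off by 6.60.

D = (0.00, 0.00) ✓; DZ at 9.800° ✓; |DZ| = 24.00 ✓; ∠DZW = 119.8° ✓; |ZW| = 27.80 ✓; ∠(ZW, WJ) = 90.00° ✓; |WJ| = 11.00 ✗.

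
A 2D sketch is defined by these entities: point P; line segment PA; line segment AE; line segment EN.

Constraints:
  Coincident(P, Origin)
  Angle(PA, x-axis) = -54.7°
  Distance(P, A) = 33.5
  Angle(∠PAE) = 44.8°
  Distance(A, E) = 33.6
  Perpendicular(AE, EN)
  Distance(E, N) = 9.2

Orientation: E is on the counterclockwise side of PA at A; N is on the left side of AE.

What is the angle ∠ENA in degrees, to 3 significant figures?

74.7°

P is at the origin; PA runs at -54.7° with length 33.5, so A = 33.5·(cos -54.7°, sin -54.7°) = (19.4, -27.3). ∠PAE = 44.8°, so AE runs at -54.7° + (180° − 44.8°) = 80.5° from the x-axis; with |AE| = 33.6, E = A + 33.6·(cos 80.5°, sin 80.5°) = (24.9, 5.80). The perpendicularity gives EN at right angles to AE; with |EN| = 9.2 on the left of AE, N = E + 9.2·(-0.986, 0.165) = (15.8, 7.32). Then cos ∠ENA = NE·NA / (|NE||NA|), giving 74.7°.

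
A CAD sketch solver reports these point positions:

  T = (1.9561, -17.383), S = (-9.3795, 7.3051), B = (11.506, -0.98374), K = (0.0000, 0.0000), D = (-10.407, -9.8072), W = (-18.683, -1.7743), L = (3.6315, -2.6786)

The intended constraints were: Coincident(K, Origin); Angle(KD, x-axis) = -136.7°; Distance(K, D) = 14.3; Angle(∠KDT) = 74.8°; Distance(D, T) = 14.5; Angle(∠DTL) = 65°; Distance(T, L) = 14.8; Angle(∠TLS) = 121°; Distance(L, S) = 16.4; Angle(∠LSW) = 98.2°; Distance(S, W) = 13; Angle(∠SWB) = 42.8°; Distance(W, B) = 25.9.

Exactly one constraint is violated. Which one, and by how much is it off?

Distance(W, B) = 25.9 — off by 4.30.

K = (0.00, 0.00) ✓; KD at -136.7° ✓; |KD| = 14.30 ✓; ∠KDT = 74.80° ✓; |DT| = 14.50 ✓; ∠DTL = 65.00° ✓; |TL| = 14.80 ✓; ∠TLS = 121.0° ✓; |LS| = 16.40 ✓; ∠LSW = 98.20° ✓; |SW| = 13.00 ✓; ∠SWB = 42.80° ✓; |WB| = 30.20 ✗.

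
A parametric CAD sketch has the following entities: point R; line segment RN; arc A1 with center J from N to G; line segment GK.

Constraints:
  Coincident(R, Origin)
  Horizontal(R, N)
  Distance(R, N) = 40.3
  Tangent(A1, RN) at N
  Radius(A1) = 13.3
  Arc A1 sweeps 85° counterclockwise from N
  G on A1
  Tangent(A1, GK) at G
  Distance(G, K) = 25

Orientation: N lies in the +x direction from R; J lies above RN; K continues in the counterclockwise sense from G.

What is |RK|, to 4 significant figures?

66.92

R is at the origin; RN is horizontal with |RN| = 40.3 and N on the +x side, so N = (40.30, 0.000). Since A1 is tangent to RN there, JN ⟂ RN, so J = N + (0, 13.3) = (40.30, 13.30). On A1, N sits at bearing -90° from J; an 85° counterclockwise sweep puts G at bearing -5°, so G = J + 13.3·(cos -5°, sin -5°) = (53.55, 12.14). The tangent condition forces JG to be normal to GK, so GK runs along (−sin -5°, cos -5°); with |GK| = 25.0, K = (55.73, 37.05). Then |RK| = |K − R| = 66.92.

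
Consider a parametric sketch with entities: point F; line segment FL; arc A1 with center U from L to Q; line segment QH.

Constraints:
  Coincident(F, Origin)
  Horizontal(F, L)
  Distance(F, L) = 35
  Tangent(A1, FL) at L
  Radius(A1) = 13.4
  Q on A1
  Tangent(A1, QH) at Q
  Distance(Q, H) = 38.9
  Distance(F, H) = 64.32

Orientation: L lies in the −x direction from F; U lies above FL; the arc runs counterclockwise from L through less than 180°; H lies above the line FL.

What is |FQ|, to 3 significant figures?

28.3

Checks: F.y = 0.00, L.y = 0.00 ✓; |UQ| = 13.40 ✓; ∠(UQ, QH) = 90.00° ✓; |QH| = 38.90 ✓; |FH| = 64.32 ✓.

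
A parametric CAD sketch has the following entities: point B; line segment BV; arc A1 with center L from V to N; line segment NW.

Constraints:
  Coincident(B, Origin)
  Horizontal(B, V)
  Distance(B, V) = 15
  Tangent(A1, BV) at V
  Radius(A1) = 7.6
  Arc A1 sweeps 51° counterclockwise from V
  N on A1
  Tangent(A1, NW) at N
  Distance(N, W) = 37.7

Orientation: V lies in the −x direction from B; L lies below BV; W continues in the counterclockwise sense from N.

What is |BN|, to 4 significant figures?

21.10

B is at the origin; BV is horizontal with |BV| = 15.0 and V on the −x side, so V = (-15.00, 0.000). Tangency of A1 to BV means the radius LV is perpendicular to BV, so L = V + (0, -7.6) = (-15.00, -7.600). On A1, V sits at bearing 90° from L; a 51° counterclockwise sweep puts N at bearing 141°, so N = L + 7.6·(cos 141°, sin 141°) = (-20.91, -2.817). Then |BN| = |N − B| = 21.10.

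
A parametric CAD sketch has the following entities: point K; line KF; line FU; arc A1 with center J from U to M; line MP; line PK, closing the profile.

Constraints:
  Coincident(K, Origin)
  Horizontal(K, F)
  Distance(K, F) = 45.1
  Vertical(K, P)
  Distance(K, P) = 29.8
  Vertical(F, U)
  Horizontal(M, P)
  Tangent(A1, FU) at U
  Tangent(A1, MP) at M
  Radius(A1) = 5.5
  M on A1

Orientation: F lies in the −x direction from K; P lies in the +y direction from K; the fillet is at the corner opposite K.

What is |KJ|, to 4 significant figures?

46.46

K and P share the same x with |KP| = 29.8 and P on the +y side, so P = (0.000, 29.80). The virtual corner opposite K is at (-45.10, 29.80). Tangency of A1 to FU means the radius JU is perpendicular to FU and tangency of A1 to MP means the radius JM is perpendicular to MP, with radius 5.5, so the center J sits 5.5 in from both sides at J = (-39.60, 24.30). Then |KJ| = |J − K| = 46.46.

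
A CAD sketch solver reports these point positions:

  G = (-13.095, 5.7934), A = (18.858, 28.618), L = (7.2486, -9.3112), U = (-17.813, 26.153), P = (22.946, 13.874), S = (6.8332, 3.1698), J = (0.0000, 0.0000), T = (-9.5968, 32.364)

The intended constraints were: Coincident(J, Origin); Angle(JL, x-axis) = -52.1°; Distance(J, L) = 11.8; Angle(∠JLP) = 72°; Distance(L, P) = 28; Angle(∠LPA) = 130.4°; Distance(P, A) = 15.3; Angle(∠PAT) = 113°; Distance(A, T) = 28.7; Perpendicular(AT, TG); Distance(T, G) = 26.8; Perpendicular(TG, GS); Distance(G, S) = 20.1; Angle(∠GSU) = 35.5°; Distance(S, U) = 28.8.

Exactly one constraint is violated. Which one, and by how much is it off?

Distance(S, U) = 28.8 — off by 4.90.

J = (0.00, 0.00) ✓; JL at -52.10° ✓; |JL| = 11.80 ✓; ∠JLP = 72.00° ✓; |LP| = 28.00 ✓; ∠LPA = 130.4° ✓; |PA| = 15.30 ✓; ∠PAT = 113.0° ✓; |AT| = 28.70 ✓; ∠(AT, TG) = 90.00° ✓; |TG| = 26.80 ✓; ∠(TG, GS) = 90.00° ✓; |GS| = 20.10 ✓; ∠GSU = 35.50° ✓; |SU| = 33.70 ✗.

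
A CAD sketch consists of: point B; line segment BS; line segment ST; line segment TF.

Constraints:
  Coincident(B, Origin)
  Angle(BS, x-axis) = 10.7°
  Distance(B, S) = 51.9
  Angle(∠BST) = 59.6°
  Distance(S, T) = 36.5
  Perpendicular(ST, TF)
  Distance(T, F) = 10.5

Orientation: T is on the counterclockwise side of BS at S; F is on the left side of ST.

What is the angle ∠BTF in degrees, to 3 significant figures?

12.9°

∠BST = 59.6°, so ST runs at 10.7° + (180° − 59.6°) = 131° from the x-axis; with |ST| = 36.5, T = S + 36.5·(cos 131°, sin 131°) = (27.0, 37.1). ST is perpendicular to TF; with |TF| = 10.5 on the left of ST, F = T + 10.5·(-0.754, -0.657) = (19.1, 30.2). Then cos ∠BTF = TB·TF / (|TB||TF|), giving 12.9°.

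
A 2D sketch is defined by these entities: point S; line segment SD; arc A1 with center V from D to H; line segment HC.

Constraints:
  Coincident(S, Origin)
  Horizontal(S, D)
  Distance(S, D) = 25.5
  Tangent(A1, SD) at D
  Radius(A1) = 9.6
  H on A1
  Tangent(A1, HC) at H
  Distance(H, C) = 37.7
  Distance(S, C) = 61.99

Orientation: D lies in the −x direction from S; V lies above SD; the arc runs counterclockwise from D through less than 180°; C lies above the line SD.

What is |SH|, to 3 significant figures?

24.4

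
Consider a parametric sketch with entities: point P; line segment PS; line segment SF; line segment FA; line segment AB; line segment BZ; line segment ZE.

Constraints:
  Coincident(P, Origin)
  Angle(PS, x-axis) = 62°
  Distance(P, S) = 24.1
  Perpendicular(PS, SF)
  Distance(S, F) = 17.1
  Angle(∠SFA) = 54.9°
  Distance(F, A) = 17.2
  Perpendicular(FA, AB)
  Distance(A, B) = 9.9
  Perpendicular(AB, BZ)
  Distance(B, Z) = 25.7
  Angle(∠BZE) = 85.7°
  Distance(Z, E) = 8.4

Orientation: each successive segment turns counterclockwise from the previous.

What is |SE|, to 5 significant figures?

21.652

AB is perpendicular to BZ, so BZ runs at 97.100°; with |BZ| = 25.7, Z = (4.9893, 38.965). ∠BZE = 85.7° gives ZE at -168.60° from the x-axis; with |ZE| = 8.4, E = (-3.2449, 37.305). Then |SE| = |E − S| = 21.652.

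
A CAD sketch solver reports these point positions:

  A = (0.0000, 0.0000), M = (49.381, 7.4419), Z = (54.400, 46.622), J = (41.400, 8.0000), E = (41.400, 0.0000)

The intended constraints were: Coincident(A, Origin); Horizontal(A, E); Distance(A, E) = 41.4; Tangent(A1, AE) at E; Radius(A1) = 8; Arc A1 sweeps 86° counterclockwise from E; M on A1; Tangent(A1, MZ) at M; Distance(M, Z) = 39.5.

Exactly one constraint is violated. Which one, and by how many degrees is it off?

Tangent(A1, MZ) at M — off by 3.30°.

A = (0.00, 0.00) ✓; A.y = 0.00, E.y = 0.00 ✓; |AE| = 41.40 ✓; ∠(JE, EA) = 90.00° ✓; |JE| = 8.000 ✓; bearing(J→M) − bearing(J→E) = 86.00° ✓; |JM| = 8.000 ✓; ∠(JM, MZ) = 93.30° ✗; |MZ| = 39.50 ✓.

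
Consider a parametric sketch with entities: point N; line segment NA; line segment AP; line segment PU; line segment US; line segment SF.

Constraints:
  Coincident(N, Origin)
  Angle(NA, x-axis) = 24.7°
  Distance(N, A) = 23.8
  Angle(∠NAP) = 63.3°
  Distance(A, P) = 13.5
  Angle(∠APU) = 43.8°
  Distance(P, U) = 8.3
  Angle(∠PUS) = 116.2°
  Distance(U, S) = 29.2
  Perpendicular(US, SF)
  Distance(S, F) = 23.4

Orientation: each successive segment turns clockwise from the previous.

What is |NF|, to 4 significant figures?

52.60

N is at the origin; NA runs at 24.7° with length 23.8, so A = (21.62, 9.945). ∠NAP = 63.3° gives AP at -92.00° from the x-axis; with |AP| = 13.5, P = (21.15, -3.547). ∠APU = 43.8° gives PU at 131.8° from the x-axis; with |PU| = 8.3, U = (15.62, 2.641). ∠PUS = 116.2° gives US at 68.00° from the x-axis; with |US| = 29.2, S = (26.56, 29.71). US is perpendicular to SF, so SF runs at -22.00°; with |SF| = 23.4, F = (48.25, 20.95). Then |NF| = |F − N| = 52.60.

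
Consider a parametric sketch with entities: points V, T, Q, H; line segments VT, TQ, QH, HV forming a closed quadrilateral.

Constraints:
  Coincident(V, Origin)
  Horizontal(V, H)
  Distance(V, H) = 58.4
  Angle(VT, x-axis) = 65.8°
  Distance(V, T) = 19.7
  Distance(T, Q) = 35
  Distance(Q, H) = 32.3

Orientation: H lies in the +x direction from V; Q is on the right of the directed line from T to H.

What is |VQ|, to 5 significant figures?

29.992

Checks: |TQ| = 35.00 ✓; |QH| = 32.30 ✓.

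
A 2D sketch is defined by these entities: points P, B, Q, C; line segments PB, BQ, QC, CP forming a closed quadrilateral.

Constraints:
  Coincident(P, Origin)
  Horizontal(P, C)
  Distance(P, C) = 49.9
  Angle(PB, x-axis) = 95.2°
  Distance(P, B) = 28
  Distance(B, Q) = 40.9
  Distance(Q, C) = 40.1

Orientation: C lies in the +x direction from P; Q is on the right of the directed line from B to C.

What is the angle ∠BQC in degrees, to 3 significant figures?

94.3°

P is at the origin; PC is horizontal with |PC| = 49.9 and C in +x, so C = (49.9, 0). PB runs at 95.2° with |PB| = 28.0, so B = (-2.54, 27.9). Q is determined by |BQ| = 40.9 and |QC| = 40.1 together: it lies at the intersection of circle(B, 40.9) and circle(C, 40.1). With |BC| = 59.4, the foot of the radical line on BC is 30.2 from B and the perpendicular offset is √(40.9² − 30.2²) = 27.5. Taking the right-of-BC solution: Q = (11.2, -10.6).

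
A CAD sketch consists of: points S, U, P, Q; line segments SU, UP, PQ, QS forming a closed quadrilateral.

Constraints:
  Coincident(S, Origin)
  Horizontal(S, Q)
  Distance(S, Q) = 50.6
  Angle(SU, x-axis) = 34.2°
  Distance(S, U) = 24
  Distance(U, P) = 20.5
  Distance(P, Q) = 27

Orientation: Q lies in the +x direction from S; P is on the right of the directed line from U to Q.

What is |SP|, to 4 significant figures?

25.25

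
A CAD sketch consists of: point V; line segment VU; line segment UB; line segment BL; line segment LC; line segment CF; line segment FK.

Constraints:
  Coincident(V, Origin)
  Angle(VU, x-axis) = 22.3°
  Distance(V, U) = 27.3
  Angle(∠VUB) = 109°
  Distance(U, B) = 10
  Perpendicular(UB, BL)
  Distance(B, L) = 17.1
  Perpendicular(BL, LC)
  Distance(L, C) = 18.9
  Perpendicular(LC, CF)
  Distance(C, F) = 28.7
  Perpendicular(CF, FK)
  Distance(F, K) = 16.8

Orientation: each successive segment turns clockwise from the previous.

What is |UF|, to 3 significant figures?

14.6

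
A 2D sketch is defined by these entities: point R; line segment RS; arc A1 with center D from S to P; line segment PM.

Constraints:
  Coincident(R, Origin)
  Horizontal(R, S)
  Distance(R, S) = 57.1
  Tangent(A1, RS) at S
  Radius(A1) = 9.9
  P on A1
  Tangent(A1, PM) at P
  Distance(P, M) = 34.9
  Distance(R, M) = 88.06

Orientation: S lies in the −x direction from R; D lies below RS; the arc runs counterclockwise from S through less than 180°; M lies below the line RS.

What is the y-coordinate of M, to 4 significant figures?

-38.77

Checks: |DP| = 9.900 ✓; ∠(DP, PM) = 90.00° ✓; |PM| = 34.90 ✓; |RM| = 88.06 ✓.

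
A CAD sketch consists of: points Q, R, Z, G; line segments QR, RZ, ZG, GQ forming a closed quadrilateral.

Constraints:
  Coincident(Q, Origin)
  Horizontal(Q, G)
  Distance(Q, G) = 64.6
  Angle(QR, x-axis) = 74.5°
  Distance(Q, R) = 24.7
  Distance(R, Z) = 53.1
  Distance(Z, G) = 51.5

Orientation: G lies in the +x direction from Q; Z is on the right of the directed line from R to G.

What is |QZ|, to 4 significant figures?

34.43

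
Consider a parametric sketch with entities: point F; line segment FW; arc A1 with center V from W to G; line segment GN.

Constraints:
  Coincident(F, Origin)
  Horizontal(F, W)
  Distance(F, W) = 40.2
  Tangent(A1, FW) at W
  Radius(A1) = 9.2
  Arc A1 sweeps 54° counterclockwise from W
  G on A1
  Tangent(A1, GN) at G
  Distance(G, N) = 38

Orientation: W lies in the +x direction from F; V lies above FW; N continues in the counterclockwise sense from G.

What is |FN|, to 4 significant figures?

78.04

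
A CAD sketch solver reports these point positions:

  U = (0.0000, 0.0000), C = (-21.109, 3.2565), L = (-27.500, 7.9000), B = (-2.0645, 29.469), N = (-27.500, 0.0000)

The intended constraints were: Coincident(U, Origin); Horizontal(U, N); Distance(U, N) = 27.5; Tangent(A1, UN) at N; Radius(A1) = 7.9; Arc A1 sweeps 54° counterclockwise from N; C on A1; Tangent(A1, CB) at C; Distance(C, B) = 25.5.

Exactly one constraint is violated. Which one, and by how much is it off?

Distance(C, B) = 25.5 — off by 6.90.

U = (0.00, 0.00) ✓; U.y = 0.00, N.y = 0.00 ✓; |UN| = 27.50 ✓; ∠(LN, NU) = 90.00° ✓; |LN| = 7.900 ✓; bearing(L→C) − bearing(L→N) = 54.00° ✓; |LC| = 7.900 ✓; ∠(LC, CB) = 90.00° ✓; |CB| = 32.40 ✗.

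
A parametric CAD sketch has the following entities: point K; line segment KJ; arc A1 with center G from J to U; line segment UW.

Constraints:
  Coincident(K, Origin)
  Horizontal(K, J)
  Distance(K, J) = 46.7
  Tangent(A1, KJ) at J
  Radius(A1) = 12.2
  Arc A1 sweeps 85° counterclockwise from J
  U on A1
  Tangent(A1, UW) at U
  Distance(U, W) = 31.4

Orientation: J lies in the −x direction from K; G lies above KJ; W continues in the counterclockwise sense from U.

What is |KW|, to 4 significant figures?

53.02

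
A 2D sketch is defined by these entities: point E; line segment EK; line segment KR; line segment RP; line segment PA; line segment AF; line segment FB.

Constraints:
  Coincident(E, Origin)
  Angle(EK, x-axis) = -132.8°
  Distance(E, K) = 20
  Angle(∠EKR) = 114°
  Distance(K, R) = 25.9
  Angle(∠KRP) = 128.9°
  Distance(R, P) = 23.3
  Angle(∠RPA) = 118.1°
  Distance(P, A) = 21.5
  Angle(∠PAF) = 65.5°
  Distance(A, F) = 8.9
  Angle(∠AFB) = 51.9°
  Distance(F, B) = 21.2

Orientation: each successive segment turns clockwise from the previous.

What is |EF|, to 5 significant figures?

36.669

E is at the origin; EK runs at -132.8° with length 20.0, so K = (-13.589, -14.675). ∠EKR = 114.0° gives KR at 161.20° from the x-axis; with |KR| = 25.9, R = (-38.107, -6.3279). ∠KRP = 128.9° gives RP at 110.10° from the x-axis; with |RP| = 23.3, P = (-46.114, 15.553). ∠RPA = 118.1° gives PA at 48.200° from the x-axis; with |PA| = 21.5, A = (-31.784, 31.581). ∠PAF = 65.5° gives AF at -66.300° from the x-axis; with |AF| = 8.9, F = (-28.207, 23.431). Then |EF| = |F − E| = 36.669.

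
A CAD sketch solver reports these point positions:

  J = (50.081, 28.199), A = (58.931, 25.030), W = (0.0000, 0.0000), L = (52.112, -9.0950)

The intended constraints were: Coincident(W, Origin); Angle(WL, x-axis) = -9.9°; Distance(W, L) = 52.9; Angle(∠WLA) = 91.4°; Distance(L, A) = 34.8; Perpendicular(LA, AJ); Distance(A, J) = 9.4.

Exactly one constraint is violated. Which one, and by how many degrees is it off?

Perpendicular(LA, AJ) — off by 8.40°.

W = (0.00, 0.00) ✓; WL at -9.900° ✓; |WL| = 52.90 ✓; ∠WLA = 91.40° ✓; |LA| = 34.80 ✓; ∠(LA, AJ) = 81.60° ✗; |AJ| = 9.400 ✓.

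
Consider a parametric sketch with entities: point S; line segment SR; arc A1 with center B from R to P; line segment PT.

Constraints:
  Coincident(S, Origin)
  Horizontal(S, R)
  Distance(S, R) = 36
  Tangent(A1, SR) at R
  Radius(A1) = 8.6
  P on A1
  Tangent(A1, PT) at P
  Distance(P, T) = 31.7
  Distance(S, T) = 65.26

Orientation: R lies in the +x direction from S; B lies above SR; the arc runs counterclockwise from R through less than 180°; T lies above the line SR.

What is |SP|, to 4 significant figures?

44.48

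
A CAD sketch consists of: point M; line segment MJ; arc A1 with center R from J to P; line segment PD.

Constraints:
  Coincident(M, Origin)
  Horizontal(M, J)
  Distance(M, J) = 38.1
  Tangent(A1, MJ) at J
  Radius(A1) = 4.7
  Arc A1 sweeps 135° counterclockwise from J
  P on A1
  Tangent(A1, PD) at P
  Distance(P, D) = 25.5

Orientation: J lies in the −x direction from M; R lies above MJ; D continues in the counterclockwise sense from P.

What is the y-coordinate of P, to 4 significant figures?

8.023

M is at the origin; MJ is horizontal with |MJ| = 38.1 and J on the −x side, so J = (-38.10, 0.000). Since A1 is tangent to MJ there, RJ ⟂ MJ, so R = J + (0, 4.7) = (-38.10, 4.700). On A1, J sits at bearing -90° from R; a 135° counterclockwise sweep puts P at bearing 45°, so P = R + 4.7·(cos 45°, sin 45°) = (-34.78, 8.023). So P.y = 8.023.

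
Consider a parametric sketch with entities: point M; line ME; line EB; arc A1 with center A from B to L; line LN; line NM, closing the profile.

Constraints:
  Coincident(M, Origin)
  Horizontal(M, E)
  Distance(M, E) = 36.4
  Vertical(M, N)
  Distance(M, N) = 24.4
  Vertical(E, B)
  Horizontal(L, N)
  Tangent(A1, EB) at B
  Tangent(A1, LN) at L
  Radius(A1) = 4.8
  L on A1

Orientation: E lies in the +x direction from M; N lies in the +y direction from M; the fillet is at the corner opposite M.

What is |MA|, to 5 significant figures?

37.185

M is at the origin; ME is horizontal with |ME| = 36.4 and E on the +x side, so E = (36.400, 0.0000). M and N share the same x with |MN| = 24.4 and N on the +y side, so N = (0.0000, 24.400). The virtual corner opposite M is at (36.400, 24.400). The tangent condition forces AB to be normal to EB and tangency of A1 to LN means the radius AL is perpendicular to LN, with radius 4.8, so the center A sits 4.8 in from both sides at A = (31.600, 19.600). Then |MA| = |A − M| = 37.185.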